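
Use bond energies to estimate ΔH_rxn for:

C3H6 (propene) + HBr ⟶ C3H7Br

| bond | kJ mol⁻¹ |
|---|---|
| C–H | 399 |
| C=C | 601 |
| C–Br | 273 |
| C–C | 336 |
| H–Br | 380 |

Bonds broken (reactants):
  C–C: 1 × 336 = 336
  C–H: 6 × 399 = 2394
  C=C: 1 × 601 = 601
  H–Br: 1 × 380 = 380
  Σ(broken) = 3711 kJ
Bonds formed (products):
  C–Br: 1 × 273 = 273
  C–C: 2 × 336 = 672
  C–H: 7 × 399 = 2793
  Σ(formed) = 3738 kJ
ΔH = Σ(broken) − Σ(formed) = 3711 − 3738 = −27 kJ

ΔH ≈ −27 kJ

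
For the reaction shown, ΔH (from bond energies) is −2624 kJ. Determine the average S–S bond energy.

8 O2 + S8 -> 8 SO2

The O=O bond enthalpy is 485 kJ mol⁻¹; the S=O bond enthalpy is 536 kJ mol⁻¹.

Let D be the S–S bond energy.
Σ(broken) = 8×485 + 8×D = 3880 + 8D
Σ(formed) = 16×536 = 8576
ΔH = Σ(broken) − Σ(formed) = (3880 + 8D) − (8576) = −4696 + 8D
Setting this equal to −2624 kJ gives 8D = 2072, so D = 259 kJ/mol.

D(S–S) ≈ 259 kJ/mol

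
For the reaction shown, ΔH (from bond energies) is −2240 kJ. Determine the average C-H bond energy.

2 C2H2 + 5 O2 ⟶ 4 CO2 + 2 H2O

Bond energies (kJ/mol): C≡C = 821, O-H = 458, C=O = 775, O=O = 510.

D(C-H) ≈ 400 kJ/mol

Let D be the C-H bond energy.
Σ(broken) = 2×821 + 4×D + 5×510 = 4192 + 4D
Σ(formed) = 8×775 + 4×458 = 8032
ΔH = Σ(broken) − Σ(formed) = (4192 + 4D) − (8032) = −3840 + 4D
Setting this equal to −2240 kJ gives 4D = 1600, so D = 400 kJ/mol.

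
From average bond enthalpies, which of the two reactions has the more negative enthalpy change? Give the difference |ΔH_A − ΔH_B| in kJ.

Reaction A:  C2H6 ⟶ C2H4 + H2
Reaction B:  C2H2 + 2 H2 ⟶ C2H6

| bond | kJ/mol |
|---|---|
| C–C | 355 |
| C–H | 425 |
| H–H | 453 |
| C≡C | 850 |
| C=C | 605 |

Reaction B, by 446 kJ

Reaction A:
  Bonds broken (reactants):
    C–C: 1 × 355 = 355
    C–H: 6 × 425 = 2550
    Σ(broken) = 2905 kJ
  Bonds formed (products):
    C–H: 4 × 425 = 1700
    C=C: 1 × 605 = 605
    H–H: 1 × 453 = 453
    Σ(formed) = 2758 kJ
  ΔH_A = 2905 − 2758 = +147 kJ
Reaction B:
  Bonds broken (reactants):
    C≡C: 1 × 850 = 850
    C–H: 2 × 425 = 850
    H–H: 2 × 453 = 906
    Σ(broken) = 2606 kJ
  Bonds formed (products):
    C–C: 1 × 355 = 355
    C–H: 6 × 425 = 2550
    Σ(formed) = 2905 kJ
  ΔH_B = 2606 − 2905 = −299 kJ
ΔH_A − ΔH_B = +446 kJ, so reaction B has the more negative ΔH; |ΔH_A − ΔH_B| = 446 kJ.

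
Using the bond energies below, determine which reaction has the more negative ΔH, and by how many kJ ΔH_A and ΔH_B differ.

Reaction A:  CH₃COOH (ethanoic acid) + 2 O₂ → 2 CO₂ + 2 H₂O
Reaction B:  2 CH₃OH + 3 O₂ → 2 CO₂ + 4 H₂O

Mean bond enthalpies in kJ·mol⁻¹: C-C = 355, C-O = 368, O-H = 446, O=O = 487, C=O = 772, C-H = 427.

Reaction B, by 329 kJ

Reaction A:
  Bonds broken (reactants):
    C-C: 1 × 355 = 355
    C-H: 3 × 427 = 1281
    C-O: 1 × 368 = 368
    C=O: 1 × 772 = 772
    O-H: 1 × 446 = 446
    O=O: 2 × 487 = 974
    Σ(broken) = 4196 kJ
  Bonds formed (products):
    C=O: 4 × 772 = 3088
    O-H: 4 × 446 = 1784
    Σ(formed) = 4872 kJ
  ΔH_A = 4196 − 4872 = −676 kJ
Reaction B:
  Bonds broken (reactants):
    C-H: 6 × 427 = 2562
    C-O: 2 × 368 = 736
    O-H: 2 × 446 = 892
    O=O: 3 × 487 = 1461
    Σ(broken) = 5651 kJ
  Bonds formed (products):
    C=O: 4 × 772 = 3088
    O-H: 8 × 446 = 3568
    Σ(formed) = 6656 kJ
  ΔH_B = 5651 − 6656 = −1005 kJ
ΔH_A − ΔH_B = +329 kJ, so reaction B has the more negative ΔH; |ΔH_A − ΔH_B| = 329 kJ.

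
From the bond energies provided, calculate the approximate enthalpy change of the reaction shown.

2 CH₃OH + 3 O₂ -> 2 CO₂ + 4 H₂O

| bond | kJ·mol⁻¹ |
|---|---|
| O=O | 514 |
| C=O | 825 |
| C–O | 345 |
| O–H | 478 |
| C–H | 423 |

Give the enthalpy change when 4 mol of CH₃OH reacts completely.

ΔH = −2796 kJ

Bonds broken (reactants):
  C–H: 6 × 423 = 2538
  C–O: 2 × 345 = 690
  O–H: 2 × 478 = 956
  O=O: 3 × 514 = 1542
  Σ(broken) = 5726 kJ
Bonds formed (products):
  C=O: 4 × 825 = 3300
  O–H: 8 × 478 = 3824
  Σ(formed) = 7124 kJ
ΔH = Σ(broken) − Σ(formed) = 5726 − 7124 = −1398 kJ
For 2× the reaction as written: 2 × (−1398) = −2796 kJ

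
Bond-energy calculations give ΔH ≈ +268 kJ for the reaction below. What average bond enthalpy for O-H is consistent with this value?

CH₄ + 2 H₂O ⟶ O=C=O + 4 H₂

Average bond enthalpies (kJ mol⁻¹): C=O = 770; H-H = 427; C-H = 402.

Let D be the O-H bond energy.
Σ(broken) = 4×402 + 4×D = 1608 + 4D
Σ(formed) = 2×770 + 4×427 = 3248
ΔH = Σ(broken) − Σ(formed) = (1608 + 4D) − (3248) = −1640 + 4D
Setting this equal to +268 kJ gives 4D = 1908, so D = 477 kJ/mol.

D(O-H) ≈ 477 kJ/mol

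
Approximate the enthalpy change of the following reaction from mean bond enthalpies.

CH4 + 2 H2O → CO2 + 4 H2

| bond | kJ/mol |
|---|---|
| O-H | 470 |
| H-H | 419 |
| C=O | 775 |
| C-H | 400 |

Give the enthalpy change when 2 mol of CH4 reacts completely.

ΔH = +508 kJ

Bonds broken (reactants):
  C-H: 4 × 400 = 1600
  O-H: 4 × 470 = 1880
  Σ(broken) = 3480 kJ
Bonds formed (products):
  C=O: 2 × 775 = 1550
  H-H: 4 × 419 = 1676
  Σ(formed) = 3226 kJ
ΔH = Σ(broken) − Σ(formed) = 3480 − 3226 = +254 kJ
For 2× the reaction as written: 2 × (+254) = +508 kJ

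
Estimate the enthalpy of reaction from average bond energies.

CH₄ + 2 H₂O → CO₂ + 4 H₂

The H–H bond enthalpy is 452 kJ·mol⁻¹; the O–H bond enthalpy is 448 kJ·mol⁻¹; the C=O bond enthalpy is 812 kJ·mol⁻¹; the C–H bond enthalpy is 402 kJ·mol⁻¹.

ΔH ≈ −32 kJ

Bonds broken (reactants):
  C–H: 4 × 402 = 1608
  O–H: 4 × 448 = 1792
  Σ(broken) = 3400 kJ
Bonds formed (products):
  C=O: 2 × 812 = 1624
  H–H: 4 × 452 = 1808
  Σ(formed) = 3432 kJ
ΔH = Σ(broken) − Σ(formed) = 3400 − 3432 = −32 kJ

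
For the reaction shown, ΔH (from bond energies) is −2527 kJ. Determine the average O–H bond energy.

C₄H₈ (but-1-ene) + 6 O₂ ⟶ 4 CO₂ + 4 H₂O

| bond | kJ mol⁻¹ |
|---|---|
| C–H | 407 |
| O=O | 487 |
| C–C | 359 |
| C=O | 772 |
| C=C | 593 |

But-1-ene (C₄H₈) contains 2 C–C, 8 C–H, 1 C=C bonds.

D(O–H) ≈ 480 kJ/mol

Let D be the O–H bond energy.
Σ(broken) = 2×359 + 8×407 + 1×593 + 6×487 = 7489
Σ(formed) = 8×772 + 8×D = 6176 + 8D
ΔH = Σ(broken) − Σ(formed) = (7489) − (6176 + 8D) = +1313 − 8D
Setting this equal to −2527 kJ gives 8D = 3840, so D = 480 kJ/mol.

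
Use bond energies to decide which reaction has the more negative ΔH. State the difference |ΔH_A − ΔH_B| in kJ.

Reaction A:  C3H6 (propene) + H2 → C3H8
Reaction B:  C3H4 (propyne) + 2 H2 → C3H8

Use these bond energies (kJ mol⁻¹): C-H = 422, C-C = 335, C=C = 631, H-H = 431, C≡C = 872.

Reaction B, by 172 kJ

Reaction A:
  Bonds broken (reactants):
    C-C: 1 × 335 = 335
    C-H: 6 × 422 = 2532
    C=C: 1 × 631 = 631
    H-H: 1 × 431 = 431
    Σ(broken) = 3929 kJ
  Bonds formed (products):
    C-C: 2 × 335 = 670
    C-H: 8 × 422 = 3376
    Σ(formed) = 4046 kJ
  ΔH_A = 3929 − 4046 = −117 kJ
Reaction B:
  Bonds broken (reactants):
    C≡C: 1 × 872 = 872
    C-C: 1 × 335 = 335
    C-H: 4 × 422 = 1688
    H-H: 2 × 431 = 862
    Σ(broken) = 3757 kJ
  Bonds formed (products):
    C-C: 2 × 335 = 670
    C-H: 8 × 422 = 3376
    Σ(formed) = 4046 kJ
  ΔH_B = 3757 − 4046 = −289 kJ
ΔH_A − ΔH_B = +172 kJ, so reaction B has the more negative ΔH; |ΔH_A − ΔH_B| = 172 kJ.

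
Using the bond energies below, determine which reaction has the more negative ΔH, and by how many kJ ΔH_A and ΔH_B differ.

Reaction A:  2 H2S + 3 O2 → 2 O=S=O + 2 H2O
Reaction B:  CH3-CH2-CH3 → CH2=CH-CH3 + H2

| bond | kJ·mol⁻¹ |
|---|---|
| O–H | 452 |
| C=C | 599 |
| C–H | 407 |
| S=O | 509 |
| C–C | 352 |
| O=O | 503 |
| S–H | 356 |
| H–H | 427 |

Reaction A, by 1051 kJ

Reaction A:
  Bonds broken (reactants):
    O=O: 3 × 503 = 1509
    S–H: 4 × 356 = 1424
    Σ(broken) = 2933 kJ
  Bonds formed (products):
    O–H: 4 × 452 = 1808
    S=O: 4 × 509 = 2036
    Σ(formed) = 3844 kJ
  ΔH_A = 2933 − 3844 = −911 kJ
Reaction B:
  Bonds broken (reactants):
    C–C: 2 × 352 = 704
    C–H: 8 × 407 = 3256
    Σ(broken) = 3960 kJ
  Bonds formed (products):
    C–C: 1 × 352 = 352
    C–H: 6 × 407 = 2442
    C=C: 1 × 599 = 599
    H–H: 1 × 427 = 427
    Σ(formed) = 3820 kJ
  ΔH_B = 3960 − 3820 = +140 kJ
ΔH_A − ΔH_B = −1051 kJ, so reaction A has the more negative ΔH; |ΔH_A − ΔH_B| = 1051 kJ.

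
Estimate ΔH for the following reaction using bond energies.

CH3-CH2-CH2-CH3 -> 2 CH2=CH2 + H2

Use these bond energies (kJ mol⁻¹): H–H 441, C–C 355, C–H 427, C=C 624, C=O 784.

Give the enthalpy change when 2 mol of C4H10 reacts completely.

Bonds broken (reactants):
  C–C: 3 × 355 = 1065
  C–H: 10 × 427 = 4270
  Σ(broken) = 5335 kJ
Bonds formed (products):
  C–H: 8 × 427 = 3416
  C=C: 2 × 624 = 1248
  H–H: 1 × 441 = 441
  Σ(formed) = 5105 kJ
ΔH = Σ(broken) − Σ(formed) = 5335 − 5105 = +230 kJ
For 2× the reaction as written: 2 × (+230) = +460 kJ

ΔH = +460 kJ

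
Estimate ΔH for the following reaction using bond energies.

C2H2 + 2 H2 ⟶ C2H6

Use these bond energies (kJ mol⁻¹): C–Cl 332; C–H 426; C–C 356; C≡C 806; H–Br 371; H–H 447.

Bonds broken (reactants):
  C≡C: 1 × 806 = 806
  C–H: 2 × 426 = 852
  H–H: 2 × 447 = 894
  Σ(broken) = 2552 kJ
Bonds formed (products):
  C–C: 1 × 356 = 356
  C–H: 6 × 426 = 2556
  Σ(formed) = 2912 kJ
ΔH = Σ(broken) − Σ(formed) = 2552 − 2912 = −360 kJ

ΔH ≈ −360 kJ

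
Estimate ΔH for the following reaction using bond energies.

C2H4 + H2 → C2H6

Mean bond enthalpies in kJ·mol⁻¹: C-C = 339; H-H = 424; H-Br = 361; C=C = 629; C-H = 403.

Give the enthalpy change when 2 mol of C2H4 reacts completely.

ΔH = −184 kJ

Bonds broken (reactants):
  C-H: 4 × 403 = 1612
  C=C: 1 × 629 = 629
  H-H: 1 × 424 = 424
  Σ(broken) = 2665 kJ
Bonds formed (products):
  C-C: 1 × 339 = 339
  C-H: 6 × 403 = 2418
  Σ(formed) = 2757 kJ
ΔH = Σ(broken) − Σ(formed) = 2665 − 2757 = −92 kJ
For 2× the reaction as written: 2 × (−92) = −184 kJ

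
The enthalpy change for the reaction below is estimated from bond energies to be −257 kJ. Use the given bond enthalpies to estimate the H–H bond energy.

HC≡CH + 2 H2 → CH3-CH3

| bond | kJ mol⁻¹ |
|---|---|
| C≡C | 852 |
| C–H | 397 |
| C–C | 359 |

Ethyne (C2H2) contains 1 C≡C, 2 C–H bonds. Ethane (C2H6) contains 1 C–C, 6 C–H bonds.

D(H–H) ≈ 419 kJ/mol

Let D be the H–H bond energy.
Σ(broken) = 1×852 + 2×397 + 2×D = 1646 + 2D
Σ(formed) = 1×359 + 6×397 = 2741
ΔH = Σ(broken) − Σ(formed) = (1646 + 2D) − (2741) = −1095 + 2D
Setting this equal to −257 kJ gives 2D = 838, so D = 419 kJ/mol.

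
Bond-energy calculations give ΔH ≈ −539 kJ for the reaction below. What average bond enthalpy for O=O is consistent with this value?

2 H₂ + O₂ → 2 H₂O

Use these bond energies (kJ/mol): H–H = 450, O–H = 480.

Let D be the O=O bond energy.
Σ(broken) = 2×450 + 1×D = 900 + D
Σ(formed) = 4×480 = 1920
ΔH = Σ(broken) − Σ(formed) = (900 + D) − (1920) = −1020 + D
Setting this equal to −539 kJ gives D = 481 kJ/mol.

D(O=O) ≈ 481 kJ/mol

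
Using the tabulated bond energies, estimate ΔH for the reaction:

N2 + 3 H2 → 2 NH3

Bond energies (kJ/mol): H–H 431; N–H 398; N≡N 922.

Bonds broken (reactants):
  H–H: 3 × 431 = 1293
  N≡N: 1 × 922 = 922
  Σ(broken) = 2215 kJ
Bonds formed (products):
  N–H: 6 × 398 = 2388
  Σ(formed) = 2388 kJ
ΔH = Σ(broken) − Σ(formed) = 2215 − 2388 = −173 kJ

ΔH ≈ −173 kJ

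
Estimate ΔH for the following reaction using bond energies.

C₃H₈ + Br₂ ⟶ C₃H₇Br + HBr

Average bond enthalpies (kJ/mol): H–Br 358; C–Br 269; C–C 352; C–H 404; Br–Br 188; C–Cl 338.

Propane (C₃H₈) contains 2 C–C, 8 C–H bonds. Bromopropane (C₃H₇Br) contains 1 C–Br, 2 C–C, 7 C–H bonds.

Bonds broken (reactants):
  Br–Br: 1 × 188 = 188
  C–C: 2 × 352 = 704
  C–H: 8 × 404 = 3232
  Σ(broken) = 4124 kJ
Bonds formed (products):
  C–Br: 1 × 269 = 269
  C–C: 2 × 352 = 704
  C–H: 7 × 404 = 2828
  H–Br: 1 × 358 = 358
  Σ(formed) = 4159 kJ
ΔH = Σ(broken) − Σ(formed) = 4124 − 4159 = −35 kJ

ΔH ≈ −35 kJ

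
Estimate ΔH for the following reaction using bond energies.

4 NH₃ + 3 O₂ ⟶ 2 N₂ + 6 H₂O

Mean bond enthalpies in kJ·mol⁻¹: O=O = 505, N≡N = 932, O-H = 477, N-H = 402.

ΔH ≈ −1249 kJ

Bonds broken (reactants):
  N-H: 12 × 402 = 4824
  O=O: 3 × 505 = 1515
  Σ(broken) = 6339 kJ
Bonds formed (products):
  N≡N: 2 × 932 = 1864
  O-H: 12 × 477 = 5724
  Σ(formed) = 7588 kJ
ΔH = Σ(broken) − Σ(formed) = 6339 − 7588 = −1249 kJ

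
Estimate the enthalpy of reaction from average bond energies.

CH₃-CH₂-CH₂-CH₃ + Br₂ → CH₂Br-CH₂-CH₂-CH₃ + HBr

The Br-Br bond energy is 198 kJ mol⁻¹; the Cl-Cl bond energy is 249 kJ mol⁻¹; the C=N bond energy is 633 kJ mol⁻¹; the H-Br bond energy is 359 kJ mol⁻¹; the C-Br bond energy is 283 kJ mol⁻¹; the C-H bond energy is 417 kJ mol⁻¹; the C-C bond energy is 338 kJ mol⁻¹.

Bonds broken (reactants):
  Br-Br: 1 × 198 = 198
  C-C: 3 × 338 = 1014
  C-H: 10 × 417 = 4170
  Σ(broken) = 5382 kJ
Bonds formed (products):
  C-Br: 1 × 283 = 283
  C-C: 3 × 338 = 1014
  C-H: 9 × 417 = 3753
  H-Br: 1 × 359 = 359
  Σ(formed) = 5409 kJ
ΔH = Σ(broken) − Σ(formed) = 5382 − 5409 = −27 kJ

ΔH ≈ −27 kJ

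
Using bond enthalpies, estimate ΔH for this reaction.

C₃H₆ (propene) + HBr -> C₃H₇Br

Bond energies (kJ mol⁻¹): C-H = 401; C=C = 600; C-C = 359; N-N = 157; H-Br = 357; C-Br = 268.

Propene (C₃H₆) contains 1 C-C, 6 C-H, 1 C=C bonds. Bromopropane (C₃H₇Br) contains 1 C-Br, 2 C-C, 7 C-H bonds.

Bonds broken (reactants):
  C-C: 1 × 359 = 359
  C-H: 6 × 401 = 2406
  C=C: 1 × 600 = 600
  H-Br: 1 × 357 = 357
  Σ(broken) = 3722 kJ
Bonds formed (products):
  C-Br: 1 × 268 = 268
  C-C: 2 × 359 = 718
  C-H: 7 × 401 = 2807
  Σ(formed) = 3793 kJ
ΔH = Σ(broken) − Σ(formed) = 3722 − 3793 = −71 kJ

ΔH ≈ −71 kJ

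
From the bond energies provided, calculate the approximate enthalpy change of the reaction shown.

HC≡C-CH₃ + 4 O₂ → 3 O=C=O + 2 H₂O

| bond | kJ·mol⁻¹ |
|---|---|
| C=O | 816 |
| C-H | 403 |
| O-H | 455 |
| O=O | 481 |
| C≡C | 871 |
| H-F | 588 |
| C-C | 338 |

ΔH ≈ −1971 kJ

Bonds broken (reactants):
  C≡C: 1 × 871 = 871
  C-C: 1 × 338 = 338
  C-H: 4 × 403 = 1612
  O=O: 4 × 481 = 1924
  Σ(broken) = 4745 kJ
Bonds formed (products):
  C=O: 6 × 816 = 4896
  O-H: 4 × 455 = 1820
  Σ(formed) = 6716 kJ
ΔH = Σ(broken) − Σ(formed) = 4745 − 6716 = −1971 kJ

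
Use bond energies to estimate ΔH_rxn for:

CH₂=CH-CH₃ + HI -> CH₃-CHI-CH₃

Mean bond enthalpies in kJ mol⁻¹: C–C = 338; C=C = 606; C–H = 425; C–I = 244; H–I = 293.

ΔH ≈ −108 kJ

Bonds broken (reactants):
  C–C: 1 × 338 = 338
  C–H: 6 × 425 = 2550
  C=C: 1 × 606 = 606
  H–I: 1 × 293 = 293
  Σ(broken) = 3787 kJ
Bonds formed (products):
  C–C: 2 × 338 = 676
  C–H: 7 × 425 = 2975
  C–I: 1 × 244 = 244
  Σ(formed) = 3895 kJ
ΔH = Σ(broken) − Σ(formed) = 3787 − 3895 = −108 kJ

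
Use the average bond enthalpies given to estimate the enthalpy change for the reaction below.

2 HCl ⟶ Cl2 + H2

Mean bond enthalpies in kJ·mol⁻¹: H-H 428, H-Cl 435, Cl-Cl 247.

ΔH ≈ +195 kJ

Bonds broken (reactants):
  H-Cl: 2 × 435 = 870
  Σ(broken) = 870 kJ
Bonds formed (products):
  Cl-Cl: 1 × 247 = 247
  H-H: 1 × 428 = 428
  Σ(formed) = 675 kJ
ΔH = Σ(broken) − Σ(formed) = 870 − 675 = +195 kJ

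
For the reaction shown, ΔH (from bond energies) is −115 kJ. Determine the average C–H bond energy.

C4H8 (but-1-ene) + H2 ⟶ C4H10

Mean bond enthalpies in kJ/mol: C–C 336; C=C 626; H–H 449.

Let D be the C–H bond energy.
Σ(broken) = 2×336 + 8×D + 1×626 + 1×449 = 1747 + 8D
Σ(formed) = 3×336 + 10×D = 1008 + 10D
ΔH = Σ(broken) − Σ(formed) = (1747 + 8D) − (1008 + 10D) = +739 − 2D
Setting this equal to −115 kJ gives 2D = 854, so D = 427 kJ/mol.

D(C–H) ≈ 427 kJ/mol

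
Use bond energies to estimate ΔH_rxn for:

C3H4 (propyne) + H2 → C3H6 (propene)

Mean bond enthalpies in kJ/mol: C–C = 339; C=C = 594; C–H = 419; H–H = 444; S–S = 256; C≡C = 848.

Bonds broken (reactants):
  C≡C: 1 × 848 = 848
  C–C: 1 × 339 = 339
  C–H: 4 × 419 = 1676
  H–H: 1 × 444 = 444
  Σ(broken) = 3307 kJ
Bonds formed (products):
  C–C: 1 × 339 = 339
  C–H: 6 × 419 = 2514
  C=C: 1 × 594 = 594
  Σ(formed) = 3447 kJ
ΔH = Σ(broken) − Σ(formed) = 3307 − 3447 = −140 kJ

ΔH ≈ −140 kJ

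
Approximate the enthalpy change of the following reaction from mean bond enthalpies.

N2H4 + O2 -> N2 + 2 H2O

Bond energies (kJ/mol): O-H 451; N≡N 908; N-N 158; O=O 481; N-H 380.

ΔH ≈ −553 kJ

Bonds broken (reactants):
  N-H: 4 × 380 = 1520
  N-N: 1 × 158 = 158
  O=O: 1 × 481 = 481
  Σ(broken) = 2159 kJ
Bonds formed (products):
  N≡N: 1 × 908 = 908
  O-H: 4 × 451 = 1804
  Σ(formed) = 2712 kJ
ΔH = Σ(broken) − Σ(formed) = 2159 − 2712 = −553 kJ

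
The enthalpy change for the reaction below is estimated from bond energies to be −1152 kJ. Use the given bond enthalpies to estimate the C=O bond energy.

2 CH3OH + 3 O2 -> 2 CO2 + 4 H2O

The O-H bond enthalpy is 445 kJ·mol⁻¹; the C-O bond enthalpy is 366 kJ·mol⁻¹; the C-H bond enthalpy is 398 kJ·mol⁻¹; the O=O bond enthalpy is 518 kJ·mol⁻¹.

Let D be the C=O bond energy.
Σ(broken) = 6×398 + 2×366 + 2×445 + 3×518 = 5564
Σ(formed) = 4×D + 8×445 = 3560 + 4D
ΔH = Σ(broken) − Σ(formed) = (5564) − (3560 + 4D) = +2004 − 4D
Setting this equal to −1152 kJ gives 4D = 3156, so D = 789 kJ/mol.

D(C=O) ≈ 789 kJ/mol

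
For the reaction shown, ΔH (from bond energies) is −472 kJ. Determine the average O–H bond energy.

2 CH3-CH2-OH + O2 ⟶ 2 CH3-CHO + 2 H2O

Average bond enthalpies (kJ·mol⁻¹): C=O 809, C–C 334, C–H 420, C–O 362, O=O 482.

Let D be the O–H bond energy.
Σ(broken) = 2×334 + 10×420 + 2×362 + 2×D + 1×482 = 6074 + 2D
Σ(formed) = 2×334 + 8×420 + 2×809 + 4×D = 5646 + 4D
ΔH = Σ(broken) − Σ(formed) = (6074 + 2D) − (5646 + 4D) = +428 − 2D
Setting this equal to −472 kJ gives 2D = 900, so D = 450 kJ/mol.

D(O–H) ≈ 450 kJ/mol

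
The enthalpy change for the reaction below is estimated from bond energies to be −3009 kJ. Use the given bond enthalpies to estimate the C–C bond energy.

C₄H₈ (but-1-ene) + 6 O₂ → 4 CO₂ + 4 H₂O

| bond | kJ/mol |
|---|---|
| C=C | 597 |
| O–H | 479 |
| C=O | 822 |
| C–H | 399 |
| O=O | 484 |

Let D be the C–C bond energy.
Σ(broken) = 2×D + 8×399 + 1×597 + 6×484 = 6693 + 2D
Σ(formed) = 8×822 + 8×479 = 10408
ΔH = Σ(broken) − Σ(formed) = (6693 + 2D) − (10408) = −3715 + 2D
Setting this equal to −3009 kJ gives 2D = 706, so D = 353 kJ/mol.

D(C–C) ≈ 353 kJ/mol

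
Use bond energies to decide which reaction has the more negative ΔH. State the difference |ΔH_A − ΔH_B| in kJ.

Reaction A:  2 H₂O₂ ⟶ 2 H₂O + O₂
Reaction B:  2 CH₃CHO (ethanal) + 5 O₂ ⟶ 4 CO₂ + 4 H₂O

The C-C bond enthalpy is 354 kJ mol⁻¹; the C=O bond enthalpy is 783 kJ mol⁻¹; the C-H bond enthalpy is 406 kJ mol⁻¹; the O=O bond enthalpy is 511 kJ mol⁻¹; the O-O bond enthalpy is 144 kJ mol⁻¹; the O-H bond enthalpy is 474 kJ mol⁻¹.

Reaction B, by 1756 kJ

Reaction A:
  Bonds broken (reactants):
    O-H: 4 × 474 = 1896
    O-O: 2 × 144 = 288
    Σ(broken) = 2184 kJ
  Bonds formed (products):
    O-H: 4 × 474 = 1896
    O=O: 1 × 511 = 511
    Σ(formed) = 2407 kJ
  ΔH_A = 2184 − 2407 = −223 kJ
Reaction B:
  Bonds broken (reactants):
    C-C: 2 × 354 = 708
    C-H: 8 × 406 = 3248
    C=O: 2 × 783 = 1566
    O=O: 5 × 511 = 2555
    Σ(broken) = 8077 kJ
  Bonds formed (products):
    C=O: 8 × 783 = 6264
    O-H: 8 × 474 = 3792
    Σ(formed) = 10056 kJ
  ΔH_B = 8077 − 10056 = −1979 kJ
ΔH_A − ΔH_B = +1756 kJ, so reaction B has the more negative ΔH; |ΔH_A − ΔH_B| = 1756 kJ.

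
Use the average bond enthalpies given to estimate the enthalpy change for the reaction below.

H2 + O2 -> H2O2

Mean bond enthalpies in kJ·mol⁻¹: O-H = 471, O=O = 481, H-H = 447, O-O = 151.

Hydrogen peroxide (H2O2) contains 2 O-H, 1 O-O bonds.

ΔH ≈ −165 kJ

Bonds broken (reactants):
  H-H: 1 × 447 = 447
  O=O: 1 × 481 = 481
  Σ(broken) = 928 kJ
Bonds formed (products):
  O-H: 2 × 471 = 942
  O-O: 1 × 151 = 151
  Σ(formed) = 1093 kJ
ΔH = Σ(broken) − Σ(formed) = 928 − 1093 = −165 kJ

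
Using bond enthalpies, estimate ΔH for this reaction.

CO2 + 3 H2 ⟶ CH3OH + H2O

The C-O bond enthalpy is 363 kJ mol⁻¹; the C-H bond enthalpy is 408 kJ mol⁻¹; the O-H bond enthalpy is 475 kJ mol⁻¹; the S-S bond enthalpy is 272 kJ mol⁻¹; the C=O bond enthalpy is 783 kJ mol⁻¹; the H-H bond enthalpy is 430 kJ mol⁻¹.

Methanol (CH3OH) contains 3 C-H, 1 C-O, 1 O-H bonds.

Bonds broken (reactants):
  C=O: 2 × 783 = 1566
  H-H: 3 × 430 = 1290
  Σ(broken) = 2856 kJ
Bonds formed (products):
  C-H: 3 × 408 = 1224
  C-O: 1 × 363 = 363
  O-H: 3 × 475 = 1425
  Σ(formed) = 3012 kJ
ΔH = Σ(broken) − Σ(formed) = 2856 − 3012 = −156 kJ

ΔH ≈ −156 kJ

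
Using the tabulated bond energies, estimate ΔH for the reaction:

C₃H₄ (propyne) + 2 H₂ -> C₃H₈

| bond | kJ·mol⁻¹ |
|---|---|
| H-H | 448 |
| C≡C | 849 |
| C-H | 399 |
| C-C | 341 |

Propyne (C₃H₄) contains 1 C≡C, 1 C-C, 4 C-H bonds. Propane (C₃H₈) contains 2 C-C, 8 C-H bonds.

Bonds broken (reactants):
  C≡C: 1 × 849 = 849
  C-C: 1 × 341 = 341
  C-H: 4 × 399 = 1596
  H-H: 2 × 448 = 896
  Σ(broken) = 3682 kJ
Bonds formed (products):
  C-C: 2 × 341 = 682
  C-H: 8 × 399 = 3192
  Σ(formed) = 3874 kJ
ΔH = Σ(broken) − Σ(formed) = 3682 − 3874 = −192 kJ

ΔH ≈ −192 kJ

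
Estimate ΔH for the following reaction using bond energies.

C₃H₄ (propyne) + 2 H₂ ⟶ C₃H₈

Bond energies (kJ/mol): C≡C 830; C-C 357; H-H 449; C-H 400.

ΔH ≈ −229 kJ

Bonds broken (reactants):
  C≡C: 1 × 830 = 830
  C-C: 1 × 357 = 357
  C-H: 4 × 400 = 1600
  H-H: 2 × 449 = 898
  Σ(broken) = 3685 kJ
Bonds formed (products):
  C-C: 2 × 357 = 714
  C-H: 8 × 400 = 3200
  Σ(formed) = 3914 kJ
ΔH = Σ(broken) − Σ(formed) = 3685 − 3914 = −229 kJ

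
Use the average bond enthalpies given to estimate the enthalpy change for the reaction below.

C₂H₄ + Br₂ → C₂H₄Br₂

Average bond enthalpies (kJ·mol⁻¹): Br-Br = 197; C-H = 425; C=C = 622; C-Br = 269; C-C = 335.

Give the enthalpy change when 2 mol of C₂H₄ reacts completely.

Bonds broken (reactants):
  Br-Br: 1 × 197 = 197
  C-H: 4 × 425 = 1700
  C=C: 1 × 622 = 622
  Σ(broken) = 2519 kJ
Bonds formed (products):
  C-Br: 2 × 269 = 538
  C-C: 1 × 335 = 335
  C-H: 4 × 425 = 1700
  Σ(formed) = 2573 kJ
ΔH = Σ(broken) − Σ(formed) = 2519 − 2573 = −54 kJ
For 2× the reaction as written: 2 × (−54) = −108 kJ

ΔH = −108 kJ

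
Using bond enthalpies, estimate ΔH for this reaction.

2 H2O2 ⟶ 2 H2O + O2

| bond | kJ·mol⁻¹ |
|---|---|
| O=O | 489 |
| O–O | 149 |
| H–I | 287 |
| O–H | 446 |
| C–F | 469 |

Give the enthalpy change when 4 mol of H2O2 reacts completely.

ΔH = −382 kJ

Bonds broken (reactants):
  O–H: 4 × 446 = 1784
  O–O: 2 × 149 = 298
  Σ(broken) = 2082 kJ
Bonds formed (products):
  O–H: 4 × 446 = 1784
  O=O: 1 × 489 = 489
  Σ(formed) = 2273 kJ
ΔH = Σ(broken) − Σ(formed) = 2082 − 2273 = −191 kJ
For 2× the reaction as written: 2 × (−191) = −382 kJ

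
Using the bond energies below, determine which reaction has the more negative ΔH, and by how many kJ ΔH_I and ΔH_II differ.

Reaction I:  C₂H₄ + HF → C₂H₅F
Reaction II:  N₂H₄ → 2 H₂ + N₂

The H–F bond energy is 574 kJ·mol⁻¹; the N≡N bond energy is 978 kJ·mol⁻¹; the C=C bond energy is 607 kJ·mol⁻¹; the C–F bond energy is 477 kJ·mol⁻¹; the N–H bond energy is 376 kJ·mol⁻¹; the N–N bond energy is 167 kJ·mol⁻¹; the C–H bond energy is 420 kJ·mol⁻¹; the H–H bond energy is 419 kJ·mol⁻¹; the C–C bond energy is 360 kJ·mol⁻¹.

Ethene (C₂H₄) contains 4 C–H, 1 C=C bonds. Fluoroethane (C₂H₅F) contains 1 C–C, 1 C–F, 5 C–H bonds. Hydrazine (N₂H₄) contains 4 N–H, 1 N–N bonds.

Reaction II, by 69 kJ

Reaction I:
  Bonds broken (reactants):
    C–H: 4 × 420 = 1680
    C=C: 1 × 607 = 607
    H–F: 1 × 574 = 574
    Σ(broken) = 2861 kJ
  Bonds formed (products):
    C–C: 1 × 360 = 360
    C–F: 1 × 477 = 477
    C–H: 5 × 420 = 2100
    Σ(formed) = 2937 kJ
  ΔH_I = 2861 − 2937 = −76 kJ
Reaction II:
  Bonds broken (reactants):
    N–H: 4 × 376 = 1504
    N–N: 1 × 167 = 167
    Σ(broken) = 1671 kJ
  Bonds formed (products):
    H–H: 2 × 419 = 838
    N≡N: 1 × 978 = 978
    Σ(formed) = 1816 kJ
  ΔH_II = 1671 − 1816 = −145 kJ
ΔH_I − ΔH_II = +69 kJ, so reaction II has the more negative ΔH; |ΔH_I − ΔH_II| = 69 kJ.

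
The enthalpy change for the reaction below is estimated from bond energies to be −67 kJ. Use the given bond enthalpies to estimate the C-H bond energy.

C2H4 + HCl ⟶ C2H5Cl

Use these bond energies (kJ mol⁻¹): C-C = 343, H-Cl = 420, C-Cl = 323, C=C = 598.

D(C-H) ≈ 419 kJ/mol

Let D be the C-H bond energy.
Σ(broken) = 4×D + 1×598 + 1×420 = 1018 + 4D
Σ(formed) = 1×343 + 1×323 + 5×D = 666 + 5D
ΔH = Σ(broken) − Σ(formed) = (1018 + 4D) − (666 + 5D) = +352 − D
Setting this equal to −67 kJ gives D = 419 kJ/mol.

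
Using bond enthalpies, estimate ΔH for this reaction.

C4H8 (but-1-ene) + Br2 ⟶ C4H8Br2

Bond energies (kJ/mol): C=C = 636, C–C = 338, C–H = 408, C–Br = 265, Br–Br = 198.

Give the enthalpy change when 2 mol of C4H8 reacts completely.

Bonds broken (reactants):
  Br–Br: 1 × 198 = 198
  C–C: 2 × 338 = 676
  C–H: 8 × 408 = 3264
  C=C: 1 × 636 = 636
  Σ(broken) = 4774 kJ
Bonds formed (products):
  C–Br: 2 × 265 = 530
  C–C: 3 × 338 = 1014
  C–H: 8 × 408 = 3264
  Σ(formed) = 4808 kJ
ΔH = Σ(broken) − Σ(formed) = 4774 − 4808 = −34 kJ
For 2× the reaction as written: 2 × (−34) = −68 kJ

ΔH = −68 kJ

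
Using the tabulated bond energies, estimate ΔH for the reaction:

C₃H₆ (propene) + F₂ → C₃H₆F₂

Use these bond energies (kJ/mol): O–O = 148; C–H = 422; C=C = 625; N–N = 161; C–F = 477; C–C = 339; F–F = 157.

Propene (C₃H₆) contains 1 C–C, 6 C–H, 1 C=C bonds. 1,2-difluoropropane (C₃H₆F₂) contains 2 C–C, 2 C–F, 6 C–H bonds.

ΔH ≈ −511 kJ

Bonds broken (reactants):
  C–C: 1 × 339 = 339
  C–H: 6 × 422 = 2532
  C=C: 1 × 625 = 625
  F–F: 1 × 157 = 157
  Σ(broken) = 3653 kJ
Bonds formed (products):
  C–C: 2 × 339 = 678
  C–F: 2 × 477 = 954
  C–H: 6 × 422 = 2532
  Σ(formed) = 4164 kJ
ΔH = Σ(broken) − Σ(formed) = 3653 − 4164 = −511 kJ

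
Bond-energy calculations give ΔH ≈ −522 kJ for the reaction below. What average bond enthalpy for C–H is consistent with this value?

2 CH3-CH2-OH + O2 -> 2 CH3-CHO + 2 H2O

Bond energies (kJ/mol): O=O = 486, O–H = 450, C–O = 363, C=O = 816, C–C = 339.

Let D be the C–H bond energy.
Σ(broken) = 2×339 + 10×D + 2×363 + 2×450 + 1×486 = 2790 + 10D
Σ(formed) = 2×339 + 8×D + 2×816 + 4×450 = 4110 + 8D
ΔH = Σ(broken) − Σ(formed) = (2790 + 10D) − (4110 + 8D) = −1320 + 2D
Setting this equal to −522 kJ gives 2D = 798, so D = 399 kJ/mol.

D(C–H) ≈ 399 kJ/mol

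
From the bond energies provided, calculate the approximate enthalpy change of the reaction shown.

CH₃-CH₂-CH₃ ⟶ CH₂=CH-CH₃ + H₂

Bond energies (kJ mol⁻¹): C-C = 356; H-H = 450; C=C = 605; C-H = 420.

ΔH ≈ +141 kJ

Bonds broken (reactants):
  C-C: 2 × 356 = 712
  C-H: 8 × 420 = 3360
  Σ(broken) = 4072 kJ
Bonds formed (products):
  C-C: 1 × 356 = 356
  C-H: 6 × 420 = 2520
  C=C: 1 × 605 = 605
  H-H: 1 × 450 = 450
  Σ(formed) = 3931 kJ
ΔH = Σ(broken) − Σ(formed) = 4072 − 3931 = +141 kJ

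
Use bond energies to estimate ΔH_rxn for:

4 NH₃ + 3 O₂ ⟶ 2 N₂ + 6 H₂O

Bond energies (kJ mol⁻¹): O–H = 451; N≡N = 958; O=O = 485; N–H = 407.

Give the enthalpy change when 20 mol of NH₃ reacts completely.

ΔH = −4945 kJ

Bonds broken (reactants):
  N–H: 12 × 407 = 4884
  O=O: 3 × 485 = 1455
  Σ(broken) = 6339 kJ
Bonds formed (products):
  N≡N: 2 × 958 = 1916
  O–H: 12 × 451 = 5412
  Σ(formed) = 7328 kJ
ΔH = Σ(broken) − Σ(formed) = 6339 − 7328 = −989 kJ
For 5× the reaction as written: 5 × (−989) = −4945 kJ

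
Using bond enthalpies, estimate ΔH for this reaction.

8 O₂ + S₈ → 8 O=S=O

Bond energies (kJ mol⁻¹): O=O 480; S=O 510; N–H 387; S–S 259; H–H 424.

ΔH ≈ −2248 kJ

Bonds broken (reactants):
  O=O: 8 × 480 = 3840
  S–S: 8 × 259 = 2072
  Σ(broken) = 5912 kJ
Bonds formed (products):
  S=O: 16 × 510 = 8160
  Σ(formed) = 8160 kJ
ΔH = Σ(broken) − Σ(formed) = 5912 − 8160 = −2248 kJ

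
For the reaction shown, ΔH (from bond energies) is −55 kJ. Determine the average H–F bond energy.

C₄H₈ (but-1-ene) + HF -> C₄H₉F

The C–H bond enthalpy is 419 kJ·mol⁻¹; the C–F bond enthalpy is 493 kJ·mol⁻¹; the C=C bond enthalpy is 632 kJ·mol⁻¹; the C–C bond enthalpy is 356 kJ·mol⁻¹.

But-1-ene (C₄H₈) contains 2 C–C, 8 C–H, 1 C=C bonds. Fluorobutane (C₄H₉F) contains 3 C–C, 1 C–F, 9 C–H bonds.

Let D be the H–F bond energy.
Σ(broken) = 2×356 + 8×419 + 1×632 + 1×D = 4696 + D
Σ(formed) = 3×356 + 1×493 + 9×419 = 5332
ΔH = Σ(broken) − Σ(formed) = (4696 + D) − (5332) = −636 + D
Setting this equal to −55 kJ gives D = 581 kJ/mol.

D(H–F) ≈ 581 kJ/mol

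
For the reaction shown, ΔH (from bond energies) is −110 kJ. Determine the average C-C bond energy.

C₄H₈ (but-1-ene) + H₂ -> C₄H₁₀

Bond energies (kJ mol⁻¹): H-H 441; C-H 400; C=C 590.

Let D be the C-C bond energy.
Σ(broken) = 2×D + 8×400 + 1×590 + 1×441 = 4231 + 2D
Σ(formed) = 3×D + 10×400 = 4000 + 3D
ΔH = Σ(broken) − Σ(formed) = (4231 + 2D) − (4000 + 3D) = +231 − D
Setting this equal to −110 kJ gives D = 341 kJ/mol.

D(C-C) ≈ 341 kJ/mol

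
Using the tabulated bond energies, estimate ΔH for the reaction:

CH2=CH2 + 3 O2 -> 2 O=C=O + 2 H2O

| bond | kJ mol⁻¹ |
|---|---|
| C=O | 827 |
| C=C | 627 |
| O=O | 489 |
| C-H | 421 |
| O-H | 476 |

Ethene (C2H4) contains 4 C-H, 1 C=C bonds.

Bonds broken (reactants):
  C-H: 4 × 421 = 1684
  C=C: 1 × 627 = 627
  O=O: 3 × 489 = 1467
  Σ(broken) = 3778 kJ
Bonds formed (products):
  C=O: 4 × 827 = 3308
  O-H: 4 × 476 = 1904
  Σ(formed) = 5212 kJ
ΔH = Σ(broken) − Σ(formed) = 3778 − 5212 = −1434 kJ

ΔH ≈ −1434 kJ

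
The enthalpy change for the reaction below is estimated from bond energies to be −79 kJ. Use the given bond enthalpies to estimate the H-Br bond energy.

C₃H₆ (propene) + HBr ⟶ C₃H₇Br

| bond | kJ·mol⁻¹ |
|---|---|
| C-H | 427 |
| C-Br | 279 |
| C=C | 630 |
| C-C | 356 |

Let D be the H-Br bond energy.
Σ(broken) = 1×356 + 6×427 + 1×630 + 1×D = 3548 + D
Σ(formed) = 1×279 + 2×356 + 7×427 = 3980
ΔH = Σ(broken) − Σ(formed) = (3548 + D) − (3980) = −432 + D
Setting this equal to −79 kJ gives D = 353 kJ/mol.

D(H-Br) ≈ 353 kJ/mol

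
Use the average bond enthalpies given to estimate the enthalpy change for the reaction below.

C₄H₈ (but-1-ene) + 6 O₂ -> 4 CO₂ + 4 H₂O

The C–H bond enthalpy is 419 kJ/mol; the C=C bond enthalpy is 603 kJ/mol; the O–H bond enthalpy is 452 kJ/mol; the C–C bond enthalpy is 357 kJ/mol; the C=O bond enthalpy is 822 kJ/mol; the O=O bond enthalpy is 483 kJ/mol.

Bonds broken (reactants):
  C–C: 2 × 357 = 714
  C–H: 8 × 419 = 3352
  C=C: 1 × 603 = 603
  O=O: 6 × 483 = 2898
  Σ(broken) = 7567 kJ
Bonds formed (products):
  C=O: 8 × 822 = 6576
  O–H: 8 × 452 = 3616
  Σ(formed) = 10192 kJ
ΔH = Σ(broken) − Σ(formed) = 7567 − 10192 = −2625 kJ

ΔH ≈ −2625 kJ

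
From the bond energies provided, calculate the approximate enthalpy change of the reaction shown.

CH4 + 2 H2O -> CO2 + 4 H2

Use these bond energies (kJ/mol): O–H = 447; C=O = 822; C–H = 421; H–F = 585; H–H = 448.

Bonds broken (reactants):
  C–H: 4 × 421 = 1684
  O–H: 4 × 447 = 1788
  Σ(broken) = 3472 kJ
Bonds formed (products):
  C=O: 2 × 822 = 1644
  H–H: 4 × 448 = 1792
  Σ(formed) = 3436 kJ
ΔH = Σ(broken) − Σ(formed) = 3472 − 3436 = +36 kJ

ΔH ≈ +36 kJ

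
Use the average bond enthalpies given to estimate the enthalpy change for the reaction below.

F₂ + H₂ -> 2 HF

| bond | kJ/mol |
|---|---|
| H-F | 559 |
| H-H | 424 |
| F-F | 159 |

Bonds broken (reactants):
  F-F: 1 × 159 = 159
  H-H: 1 × 424 = 424
  Σ(broken) = 583 kJ
Bonds formed (products):
  H-F: 2 × 559 = 1118
  Σ(formed) = 1118 kJ
ΔH = Σ(broken) − Σ(formed) = 583 − 1118 = −535 kJ

ΔH ≈ −535 kJ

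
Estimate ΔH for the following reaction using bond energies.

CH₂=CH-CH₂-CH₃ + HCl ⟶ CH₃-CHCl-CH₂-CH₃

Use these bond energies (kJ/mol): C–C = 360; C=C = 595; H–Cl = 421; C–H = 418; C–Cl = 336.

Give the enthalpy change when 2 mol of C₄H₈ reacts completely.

ΔH = −196 kJ

Bonds broken (reactants):
  C–C: 2 × 360 = 720
  C–H: 8 × 418 = 3344
  C=C: 1 × 595 = 595
  H–Cl: 1 × 421 = 421
  Σ(broken) = 5080 kJ
Bonds formed (products):
  C–C: 3 × 360 = 1080
  C–Cl: 1 × 336 = 336
  C–H: 9 × 418 = 3762
  Σ(formed) = 5178 kJ
ΔH = Σ(broken) − Σ(formed) = 5080 − 5178 = −98 kJ
For 2× the reaction as written: 2 × (−98) = −196 kJ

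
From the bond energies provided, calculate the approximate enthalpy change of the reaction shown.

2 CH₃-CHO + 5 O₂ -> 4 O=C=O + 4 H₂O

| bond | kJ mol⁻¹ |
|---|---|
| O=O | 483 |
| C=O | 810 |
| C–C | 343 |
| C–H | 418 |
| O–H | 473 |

ΔH ≈ −2199 kJ

Bonds broken (reactants):
  C–C: 2 × 343 = 686
  C–H: 8 × 418 = 3344
  C=O: 2 × 810 = 1620
  O=O: 5 × 483 = 2415
  Σ(broken) = 8065 kJ
Bonds formed (products):
  C=O: 8 × 810 = 6480
  O–H: 8 × 473 = 3784
  Σ(formed) = 10264 kJ
ΔH = Σ(broken) − Σ(formed) = 8065 − 10264 = −2199 kJ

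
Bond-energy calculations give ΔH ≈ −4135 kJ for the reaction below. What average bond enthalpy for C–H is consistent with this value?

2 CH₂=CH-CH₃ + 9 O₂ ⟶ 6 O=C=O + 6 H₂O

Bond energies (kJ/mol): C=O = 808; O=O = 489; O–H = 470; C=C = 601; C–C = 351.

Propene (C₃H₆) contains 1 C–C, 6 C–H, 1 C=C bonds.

D(C–H) ≈ 408 kJ/mol

Let D be the C–H bond energy.
Σ(broken) = 2×351 + 12×D + 2×601 + 9×489 = 6305 + 12D
Σ(formed) = 12×808 + 12×470 = 15336
ΔH = Σ(broken) − Σ(formed) = (6305 + 12D) − (15336) = −9031 + 12D
Setting this equal to −4135 kJ gives 12D = 4896, so D = 408 kJ/mol.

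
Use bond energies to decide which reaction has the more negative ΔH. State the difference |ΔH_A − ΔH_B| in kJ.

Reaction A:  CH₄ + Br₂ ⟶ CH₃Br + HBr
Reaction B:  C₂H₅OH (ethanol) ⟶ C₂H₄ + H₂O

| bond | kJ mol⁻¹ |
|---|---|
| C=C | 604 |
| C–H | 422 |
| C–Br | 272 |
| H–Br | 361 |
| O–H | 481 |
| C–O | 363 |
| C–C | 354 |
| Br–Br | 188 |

Reaction A, by 77 kJ

Reaction A:
  Bonds broken (reactants):
    Br–Br: 1 × 188 = 188
    C–H: 4 × 422 = 1688
    Σ(broken) = 1876 kJ
  Bonds formed (products):
    C–Br: 1 × 272 = 272
    C–H: 3 × 422 = 1266
    H–Br: 1 × 361 = 361
    Σ(formed) = 1899 kJ
  ΔH_A = 1876 − 1899 = −23 kJ
Reaction B:
  Bonds broken (reactants):
    C–C: 1 × 354 = 354
    C–H: 5 × 422 = 2110
    C–O: 1 × 363 = 363
    O–H: 1 × 481 = 481
    Σ(broken) = 3308 kJ
  Bonds formed (products):
    C–H: 4 × 422 = 1688
    C=C: 1 × 604 = 604
    O–H: 2 × 481 = 962
    Σ(formed) = 3254 kJ
  ΔH_B = 3308 − 3254 = +54 kJ
ΔH_A − ΔH_B = −77 kJ, so reaction A has the more negative ΔH; |ΔH_A − ΔH_B| = 77 kJ.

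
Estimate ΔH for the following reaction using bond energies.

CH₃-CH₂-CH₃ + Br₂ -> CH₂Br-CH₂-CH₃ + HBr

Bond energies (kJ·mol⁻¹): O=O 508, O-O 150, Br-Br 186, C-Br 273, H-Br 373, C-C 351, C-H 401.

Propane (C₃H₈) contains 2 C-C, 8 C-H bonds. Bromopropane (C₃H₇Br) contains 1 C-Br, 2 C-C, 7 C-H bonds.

ΔH ≈ −59 kJ

Bonds broken (reactants):
  Br-Br: 1 × 186 = 186
  C-C: 2 × 351 = 702
  C-H: 8 × 401 = 3208
  Σ(broken) = 4096 kJ
Bonds formed (products):
  C-Br: 1 × 273 = 273
  C-C: 2 × 351 = 702
  C-H: 7 × 401 = 2807
  H-Br: 1 × 373 = 373
  Σ(formed) = 4155 kJ
ΔH = Σ(broken) − Σ(formed) = 4096 − 4155 = −59 kJ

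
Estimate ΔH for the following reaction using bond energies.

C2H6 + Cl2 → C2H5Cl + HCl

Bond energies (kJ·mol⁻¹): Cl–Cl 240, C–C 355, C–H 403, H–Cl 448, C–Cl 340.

ΔH ≈ −145 kJ

Bonds broken (reactants):
  C–C: 1 × 355 = 355
  C–H: 6 × 403 = 2418
  Cl–Cl: 1 × 240 = 240
  Σ(broken) = 3013 kJ
Bonds formed (products):
  C–C: 1 × 355 = 355
  C–Cl: 1 × 340 = 340
  C–H: 5 × 403 = 2015
  H–Cl: 1 × 448 = 448
  Σ(formed) = 3158 kJ
ΔH = Σ(broken) − Σ(formed) = 3013 − 3158 = −145 kJ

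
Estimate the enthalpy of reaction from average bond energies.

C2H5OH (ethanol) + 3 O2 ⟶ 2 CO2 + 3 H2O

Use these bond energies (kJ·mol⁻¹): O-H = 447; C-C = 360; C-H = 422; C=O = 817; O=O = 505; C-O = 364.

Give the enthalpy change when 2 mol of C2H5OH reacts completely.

ΔH = −2308 kJ

Bonds broken (reactants):
  C-C: 1 × 360 = 360
  C-H: 5 × 422 = 2110
  C-O: 1 × 364 = 364
  O-H: 1 × 447 = 447
  O=O: 3 × 505 = 1515
  Σ(broken) = 4796 kJ
Bonds formed (products):
  C=O: 4 × 817 = 3268
  O-H: 6 × 447 = 2682
  Σ(formed) = 5950 kJ
ΔH = Σ(broken) − Σ(formed) = 4796 − 5950 = −1154 kJ
For 2× the reaction as written: 2 × (−1154) = −2308 kJ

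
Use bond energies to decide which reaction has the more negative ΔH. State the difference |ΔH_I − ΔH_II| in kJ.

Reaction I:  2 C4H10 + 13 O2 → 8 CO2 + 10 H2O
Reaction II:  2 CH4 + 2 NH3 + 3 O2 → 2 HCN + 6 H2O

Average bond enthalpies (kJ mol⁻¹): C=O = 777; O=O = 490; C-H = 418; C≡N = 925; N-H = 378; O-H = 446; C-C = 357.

Reaction I:
  Bonds broken (reactants):
    C-C: 6 × 357 = 2142
    C-H: 20 × 418 = 8360
    O=O: 13 × 490 = 6370
    Σ(broken) = 16872 kJ
  Bonds formed (products):
    C=O: 16 × 777 = 12432
    O-H: 20 × 446 = 8920
    Σ(formed) = 21352 kJ
  ΔH_I = 16872 − 21352 = −4480 kJ
Reaction II:
  Bonds broken (reactants):
    C-H: 8 × 418 = 3344
    N-H: 6 × 378 = 2268
    O=O: 3 × 490 = 1470
    Σ(broken) = 7082 kJ
  Bonds formed (products):
    C≡N: 2 × 925 = 1850
    C-H: 2 × 418 = 836
    O-H: 12 × 446 = 5352
    Σ(formed) = 8038 kJ
  ΔH_II = 7082 − 8038 = −956 kJ
ΔH_I − ΔH_II = −3524 kJ, so reaction I has the more negative ΔH; |ΔH_I − ΔH_II| = 3524 kJ.

Reaction I, by 3524 kJ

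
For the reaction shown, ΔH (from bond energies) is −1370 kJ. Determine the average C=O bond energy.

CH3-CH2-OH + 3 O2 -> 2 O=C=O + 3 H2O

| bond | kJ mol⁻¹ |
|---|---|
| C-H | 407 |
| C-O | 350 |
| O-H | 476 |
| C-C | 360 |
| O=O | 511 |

Let D be the C=O bond energy.
Σ(broken) = 1×360 + 5×407 + 1×350 + 1×476 + 3×511 = 4754
Σ(formed) = 4×D + 6×476 = 2856 + 4D
ΔH = Σ(broken) − Σ(formed) = (4754) − (2856 + 4D) = +1898 − 4D
Setting this equal to −1370 kJ gives 4D = 3268, so D = 817 kJ/mol.

D(C=O) ≈ 817 kJ/mol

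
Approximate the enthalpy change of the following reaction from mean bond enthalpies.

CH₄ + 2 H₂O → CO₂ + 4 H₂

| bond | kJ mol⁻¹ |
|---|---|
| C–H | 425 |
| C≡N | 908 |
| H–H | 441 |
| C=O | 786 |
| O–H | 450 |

Bonds broken (reactants):
  C–H: 4 × 425 = 1700
  O–H: 4 × 450 = 1800
  Σ(broken) = 3500 kJ
Bonds formed (products):
  C=O: 2 × 786 = 1572
  H–H: 4 × 441 = 1764
  Σ(formed) = 3336 kJ
ΔH = Σ(broken) − Σ(formed) = 3500 − 3336 = +164 kJ

ΔH ≈ +164 kJ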